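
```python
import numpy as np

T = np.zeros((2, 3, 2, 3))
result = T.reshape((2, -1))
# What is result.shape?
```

(2, 18)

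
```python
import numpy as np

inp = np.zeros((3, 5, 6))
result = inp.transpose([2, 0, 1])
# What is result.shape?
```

(6, 3, 5)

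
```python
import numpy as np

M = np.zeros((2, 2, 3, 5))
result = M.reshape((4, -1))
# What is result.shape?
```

(4, 15)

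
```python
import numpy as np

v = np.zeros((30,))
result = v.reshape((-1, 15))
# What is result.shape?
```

(2, 15)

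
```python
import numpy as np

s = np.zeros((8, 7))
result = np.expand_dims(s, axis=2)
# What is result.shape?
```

(8, 7, 1)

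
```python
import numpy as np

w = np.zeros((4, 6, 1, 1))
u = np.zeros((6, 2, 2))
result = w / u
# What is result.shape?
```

(4, 6, 2, 2)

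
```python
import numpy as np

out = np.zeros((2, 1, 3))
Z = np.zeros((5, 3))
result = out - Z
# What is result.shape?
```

(2, 5, 3)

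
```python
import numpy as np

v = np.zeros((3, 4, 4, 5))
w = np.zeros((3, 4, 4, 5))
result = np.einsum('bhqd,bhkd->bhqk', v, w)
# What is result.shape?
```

(3, 4, 4, 4)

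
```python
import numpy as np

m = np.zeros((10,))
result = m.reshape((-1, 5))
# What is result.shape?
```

(2, 5)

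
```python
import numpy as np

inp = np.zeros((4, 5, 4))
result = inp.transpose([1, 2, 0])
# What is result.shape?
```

(5, 4, 4)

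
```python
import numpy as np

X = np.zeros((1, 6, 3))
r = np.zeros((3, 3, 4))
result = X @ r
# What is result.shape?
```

(3, 6, 4)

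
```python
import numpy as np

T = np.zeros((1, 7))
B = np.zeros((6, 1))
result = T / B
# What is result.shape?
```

(6, 7)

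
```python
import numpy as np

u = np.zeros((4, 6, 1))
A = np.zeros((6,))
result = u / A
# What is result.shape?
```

(4, 6, 6)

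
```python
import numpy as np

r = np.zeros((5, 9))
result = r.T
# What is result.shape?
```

(9, 5)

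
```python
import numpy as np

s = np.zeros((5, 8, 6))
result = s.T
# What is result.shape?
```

(6, 8, 5)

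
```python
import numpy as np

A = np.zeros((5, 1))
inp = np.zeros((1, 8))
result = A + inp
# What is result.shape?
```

(5, 8)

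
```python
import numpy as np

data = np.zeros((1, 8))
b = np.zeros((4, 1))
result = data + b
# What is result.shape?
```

(4, 8)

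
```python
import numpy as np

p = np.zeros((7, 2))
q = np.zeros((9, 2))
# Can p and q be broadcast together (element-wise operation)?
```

No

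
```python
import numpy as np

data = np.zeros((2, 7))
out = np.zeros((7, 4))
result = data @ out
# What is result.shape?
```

(2, 4)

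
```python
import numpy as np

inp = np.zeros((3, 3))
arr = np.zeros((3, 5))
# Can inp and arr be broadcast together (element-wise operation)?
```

No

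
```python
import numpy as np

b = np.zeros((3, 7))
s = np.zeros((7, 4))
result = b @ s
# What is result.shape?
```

(3, 4)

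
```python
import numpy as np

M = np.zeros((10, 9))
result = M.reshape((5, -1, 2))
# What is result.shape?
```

(5, 9, 2)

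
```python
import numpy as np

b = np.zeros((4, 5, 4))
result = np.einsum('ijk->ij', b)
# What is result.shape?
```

(4, 5)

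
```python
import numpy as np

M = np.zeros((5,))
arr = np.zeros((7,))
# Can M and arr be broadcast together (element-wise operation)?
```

No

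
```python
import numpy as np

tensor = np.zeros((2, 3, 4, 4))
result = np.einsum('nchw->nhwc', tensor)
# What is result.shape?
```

(2, 4, 4, 3)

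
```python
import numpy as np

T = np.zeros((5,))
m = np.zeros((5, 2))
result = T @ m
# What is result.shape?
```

(2,)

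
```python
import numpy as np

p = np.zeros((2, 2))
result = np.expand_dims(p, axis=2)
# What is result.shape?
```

(2, 2, 1)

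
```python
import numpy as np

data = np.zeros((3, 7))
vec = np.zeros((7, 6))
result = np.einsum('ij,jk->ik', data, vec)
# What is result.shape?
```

(3, 6)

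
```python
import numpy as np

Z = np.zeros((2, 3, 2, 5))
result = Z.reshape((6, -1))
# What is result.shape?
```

(6, 10)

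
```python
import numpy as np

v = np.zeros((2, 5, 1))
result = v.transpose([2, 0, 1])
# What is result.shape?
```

(1, 2, 5)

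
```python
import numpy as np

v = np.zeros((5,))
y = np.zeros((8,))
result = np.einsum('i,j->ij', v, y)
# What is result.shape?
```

(5, 8)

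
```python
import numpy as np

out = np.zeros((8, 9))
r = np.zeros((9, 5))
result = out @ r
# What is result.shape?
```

(8, 5)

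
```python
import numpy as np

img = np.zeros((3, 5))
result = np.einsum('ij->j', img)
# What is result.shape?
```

(5,)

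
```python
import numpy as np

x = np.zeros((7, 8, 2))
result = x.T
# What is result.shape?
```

(2, 8, 7)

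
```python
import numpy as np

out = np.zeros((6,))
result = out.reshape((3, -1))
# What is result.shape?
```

(3, 2)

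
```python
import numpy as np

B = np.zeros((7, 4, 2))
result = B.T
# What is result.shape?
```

(2, 4, 7)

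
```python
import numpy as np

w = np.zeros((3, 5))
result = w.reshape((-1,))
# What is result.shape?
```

(15,)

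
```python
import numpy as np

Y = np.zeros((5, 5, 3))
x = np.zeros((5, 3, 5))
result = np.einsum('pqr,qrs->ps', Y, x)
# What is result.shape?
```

(5, 5)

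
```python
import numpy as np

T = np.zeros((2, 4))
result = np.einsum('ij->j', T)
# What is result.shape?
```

(4,)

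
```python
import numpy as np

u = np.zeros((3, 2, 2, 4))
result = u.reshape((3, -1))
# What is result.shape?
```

(3, 16)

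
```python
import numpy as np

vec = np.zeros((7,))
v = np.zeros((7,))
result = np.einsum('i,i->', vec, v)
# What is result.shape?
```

()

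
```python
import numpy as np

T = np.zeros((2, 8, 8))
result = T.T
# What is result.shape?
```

(8, 8, 2)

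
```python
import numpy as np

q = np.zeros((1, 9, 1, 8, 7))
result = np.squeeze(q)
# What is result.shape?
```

(9, 8, 7)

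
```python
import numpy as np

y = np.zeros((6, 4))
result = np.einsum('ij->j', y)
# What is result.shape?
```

(4,)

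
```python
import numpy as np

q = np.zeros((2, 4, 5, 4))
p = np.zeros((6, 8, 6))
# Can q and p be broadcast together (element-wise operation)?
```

No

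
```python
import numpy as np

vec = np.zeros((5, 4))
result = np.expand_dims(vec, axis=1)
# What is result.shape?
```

(5, 1, 4)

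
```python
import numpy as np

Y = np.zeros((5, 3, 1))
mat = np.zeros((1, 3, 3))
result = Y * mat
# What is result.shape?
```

(5, 3, 3)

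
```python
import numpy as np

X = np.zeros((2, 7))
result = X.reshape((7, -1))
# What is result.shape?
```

(7, 2)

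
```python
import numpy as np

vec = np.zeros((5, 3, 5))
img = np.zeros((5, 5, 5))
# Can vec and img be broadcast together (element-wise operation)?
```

No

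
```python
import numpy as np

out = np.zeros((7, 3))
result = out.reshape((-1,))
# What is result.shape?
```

(21,)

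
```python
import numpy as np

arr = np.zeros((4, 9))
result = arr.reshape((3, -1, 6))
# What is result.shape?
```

(3, 2, 6)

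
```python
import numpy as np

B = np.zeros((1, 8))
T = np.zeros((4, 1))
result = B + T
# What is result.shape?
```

(4, 8)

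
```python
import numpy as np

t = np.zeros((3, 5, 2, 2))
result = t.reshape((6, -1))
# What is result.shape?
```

(6, 10)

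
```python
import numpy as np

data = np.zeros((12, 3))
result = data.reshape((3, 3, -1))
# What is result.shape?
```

(3, 3, 4)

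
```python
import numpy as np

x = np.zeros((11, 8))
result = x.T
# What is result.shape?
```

(8, 11)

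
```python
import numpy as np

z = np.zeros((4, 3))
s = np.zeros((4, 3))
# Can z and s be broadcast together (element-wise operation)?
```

Yes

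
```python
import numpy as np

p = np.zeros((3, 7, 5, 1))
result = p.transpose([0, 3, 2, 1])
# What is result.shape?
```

(3, 1, 5, 7)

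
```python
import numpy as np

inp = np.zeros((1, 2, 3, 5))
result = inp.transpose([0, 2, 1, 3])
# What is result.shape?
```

(1, 3, 2, 5)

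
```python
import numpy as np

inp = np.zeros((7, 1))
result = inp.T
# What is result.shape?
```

(1, 7)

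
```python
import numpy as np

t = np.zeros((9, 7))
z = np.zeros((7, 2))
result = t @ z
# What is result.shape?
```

(9, 2)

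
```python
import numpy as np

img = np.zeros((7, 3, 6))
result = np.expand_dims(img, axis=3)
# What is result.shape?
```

(7, 3, 6, 1)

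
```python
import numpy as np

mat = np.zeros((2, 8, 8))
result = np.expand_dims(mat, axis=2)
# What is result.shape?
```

(2, 8, 1, 8)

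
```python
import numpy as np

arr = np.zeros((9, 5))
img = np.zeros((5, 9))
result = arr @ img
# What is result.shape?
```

(9, 9)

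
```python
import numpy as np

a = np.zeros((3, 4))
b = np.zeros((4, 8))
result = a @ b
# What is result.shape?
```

(3, 8)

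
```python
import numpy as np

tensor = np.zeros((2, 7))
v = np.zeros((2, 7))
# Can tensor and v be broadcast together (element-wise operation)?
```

Yes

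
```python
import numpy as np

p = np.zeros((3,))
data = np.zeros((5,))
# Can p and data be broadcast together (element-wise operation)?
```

No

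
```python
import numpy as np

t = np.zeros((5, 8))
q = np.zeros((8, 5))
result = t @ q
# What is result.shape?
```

(5, 5)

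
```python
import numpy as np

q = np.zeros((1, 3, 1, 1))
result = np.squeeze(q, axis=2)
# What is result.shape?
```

(1, 3, 1)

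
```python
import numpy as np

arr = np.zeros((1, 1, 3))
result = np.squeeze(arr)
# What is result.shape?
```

(3,)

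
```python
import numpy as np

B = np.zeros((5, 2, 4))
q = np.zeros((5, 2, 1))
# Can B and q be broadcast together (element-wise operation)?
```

Yes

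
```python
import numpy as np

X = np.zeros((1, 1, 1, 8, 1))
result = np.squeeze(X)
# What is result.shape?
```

(8,)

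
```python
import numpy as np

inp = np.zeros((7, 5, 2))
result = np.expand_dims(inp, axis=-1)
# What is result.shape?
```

(7, 5, 2, 1)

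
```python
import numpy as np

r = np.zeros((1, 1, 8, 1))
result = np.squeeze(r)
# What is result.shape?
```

(8,)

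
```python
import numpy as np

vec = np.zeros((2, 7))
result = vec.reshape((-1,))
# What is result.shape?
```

(14,)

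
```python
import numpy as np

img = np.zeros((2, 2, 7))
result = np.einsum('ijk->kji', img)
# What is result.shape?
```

(7, 2, 2)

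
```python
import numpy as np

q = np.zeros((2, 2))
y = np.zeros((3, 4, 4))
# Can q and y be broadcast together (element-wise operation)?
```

No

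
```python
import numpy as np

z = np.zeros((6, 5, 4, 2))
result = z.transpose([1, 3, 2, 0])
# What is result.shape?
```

(5, 2, 4, 6)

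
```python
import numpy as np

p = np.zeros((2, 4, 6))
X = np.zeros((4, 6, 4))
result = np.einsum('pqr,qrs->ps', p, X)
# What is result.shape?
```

(2, 4)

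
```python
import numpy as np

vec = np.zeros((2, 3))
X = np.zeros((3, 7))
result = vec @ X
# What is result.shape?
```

(2, 7)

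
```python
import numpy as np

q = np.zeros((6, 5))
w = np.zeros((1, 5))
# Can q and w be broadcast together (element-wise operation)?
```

Yes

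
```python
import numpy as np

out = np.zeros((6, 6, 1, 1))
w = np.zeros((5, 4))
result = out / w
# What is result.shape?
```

(6, 6, 5, 4)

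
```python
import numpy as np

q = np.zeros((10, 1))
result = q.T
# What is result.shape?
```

(1, 10)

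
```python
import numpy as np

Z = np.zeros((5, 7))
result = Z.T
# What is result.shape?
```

(7, 5)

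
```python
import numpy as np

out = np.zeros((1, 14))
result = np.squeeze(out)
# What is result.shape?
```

(14,)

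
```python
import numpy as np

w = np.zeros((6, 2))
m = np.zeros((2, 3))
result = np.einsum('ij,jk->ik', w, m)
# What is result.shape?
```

(6, 3)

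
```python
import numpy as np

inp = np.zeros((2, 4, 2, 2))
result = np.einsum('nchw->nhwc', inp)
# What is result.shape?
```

(2, 2, 2, 4)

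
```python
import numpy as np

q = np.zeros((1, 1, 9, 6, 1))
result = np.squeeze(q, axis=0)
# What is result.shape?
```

(1, 9, 6, 1)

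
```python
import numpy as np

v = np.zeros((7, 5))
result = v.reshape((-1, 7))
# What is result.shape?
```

(5, 7)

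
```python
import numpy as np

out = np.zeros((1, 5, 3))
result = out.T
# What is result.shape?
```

(3, 5, 1)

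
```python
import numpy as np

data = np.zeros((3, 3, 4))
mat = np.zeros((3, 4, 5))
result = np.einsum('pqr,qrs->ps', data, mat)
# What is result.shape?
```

(3, 5)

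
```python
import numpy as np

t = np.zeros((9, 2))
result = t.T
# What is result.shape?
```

(2, 9)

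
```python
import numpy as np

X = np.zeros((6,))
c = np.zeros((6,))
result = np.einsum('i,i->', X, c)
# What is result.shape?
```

()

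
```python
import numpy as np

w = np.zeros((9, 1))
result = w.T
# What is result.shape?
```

(1, 9)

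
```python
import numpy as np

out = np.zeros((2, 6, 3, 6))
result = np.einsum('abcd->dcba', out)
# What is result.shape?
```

(6, 3, 6, 2)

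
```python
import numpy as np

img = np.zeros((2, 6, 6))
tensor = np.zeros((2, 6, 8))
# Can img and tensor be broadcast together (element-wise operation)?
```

No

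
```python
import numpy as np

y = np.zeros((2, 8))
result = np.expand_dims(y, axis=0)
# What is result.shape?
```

(1, 2, 8)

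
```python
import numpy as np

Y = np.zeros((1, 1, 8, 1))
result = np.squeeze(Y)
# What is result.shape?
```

(8,)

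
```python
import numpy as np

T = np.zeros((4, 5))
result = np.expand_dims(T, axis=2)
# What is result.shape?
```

(4, 5, 1)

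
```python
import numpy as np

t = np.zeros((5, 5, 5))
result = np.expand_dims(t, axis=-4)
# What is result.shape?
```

(1, 5, 5, 5)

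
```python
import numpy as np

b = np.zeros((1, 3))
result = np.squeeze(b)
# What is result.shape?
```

(3,)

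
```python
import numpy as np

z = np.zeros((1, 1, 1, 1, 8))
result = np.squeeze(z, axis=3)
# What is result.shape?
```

(1, 1, 1, 8)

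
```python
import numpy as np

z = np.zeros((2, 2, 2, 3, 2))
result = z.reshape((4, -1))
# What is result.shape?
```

(4, 12)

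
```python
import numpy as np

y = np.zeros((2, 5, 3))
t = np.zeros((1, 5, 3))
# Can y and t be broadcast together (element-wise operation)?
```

Yes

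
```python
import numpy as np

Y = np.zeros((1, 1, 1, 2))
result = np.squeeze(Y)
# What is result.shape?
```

(2,)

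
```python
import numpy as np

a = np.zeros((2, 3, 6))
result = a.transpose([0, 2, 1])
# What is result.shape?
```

(2, 6, 3)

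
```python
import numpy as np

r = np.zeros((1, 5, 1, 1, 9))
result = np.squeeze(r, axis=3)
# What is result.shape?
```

(1, 5, 1, 9)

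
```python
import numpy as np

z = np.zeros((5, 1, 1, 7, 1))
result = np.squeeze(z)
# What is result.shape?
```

(5, 7)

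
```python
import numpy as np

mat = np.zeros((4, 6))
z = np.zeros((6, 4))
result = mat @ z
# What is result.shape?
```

(4, 4)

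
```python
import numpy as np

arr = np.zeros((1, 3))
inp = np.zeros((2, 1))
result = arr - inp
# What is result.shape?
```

(2, 3)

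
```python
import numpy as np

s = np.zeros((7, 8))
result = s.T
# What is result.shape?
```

(8, 7)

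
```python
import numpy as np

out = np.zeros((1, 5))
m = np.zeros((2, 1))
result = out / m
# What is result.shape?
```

(2, 5)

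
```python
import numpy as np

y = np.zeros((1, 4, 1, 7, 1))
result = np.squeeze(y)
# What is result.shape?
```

(4, 7)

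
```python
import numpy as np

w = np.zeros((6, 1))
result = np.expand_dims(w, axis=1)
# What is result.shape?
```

(6, 1, 1)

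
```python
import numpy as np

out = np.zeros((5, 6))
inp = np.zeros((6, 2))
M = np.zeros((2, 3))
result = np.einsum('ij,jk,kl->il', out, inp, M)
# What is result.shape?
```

(5, 3)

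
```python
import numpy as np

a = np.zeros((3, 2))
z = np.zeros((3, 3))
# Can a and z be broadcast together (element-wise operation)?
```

No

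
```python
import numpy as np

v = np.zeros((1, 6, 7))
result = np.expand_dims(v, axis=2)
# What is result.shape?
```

(1, 6, 1, 7)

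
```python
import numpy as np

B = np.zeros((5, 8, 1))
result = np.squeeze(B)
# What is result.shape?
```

(5, 8)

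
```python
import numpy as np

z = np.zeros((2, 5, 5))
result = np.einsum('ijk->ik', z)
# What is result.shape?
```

(2, 5)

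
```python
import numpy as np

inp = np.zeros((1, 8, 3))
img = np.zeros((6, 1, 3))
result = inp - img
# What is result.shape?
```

(6, 8, 3)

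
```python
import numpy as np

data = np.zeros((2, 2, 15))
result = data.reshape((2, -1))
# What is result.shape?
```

(2, 30)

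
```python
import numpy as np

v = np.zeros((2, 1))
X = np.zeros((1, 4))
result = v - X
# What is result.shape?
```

(2, 4)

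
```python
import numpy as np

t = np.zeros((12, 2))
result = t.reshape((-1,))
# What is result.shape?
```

(24,)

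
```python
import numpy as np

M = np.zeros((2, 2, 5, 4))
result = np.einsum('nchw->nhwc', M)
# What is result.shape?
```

(2, 5, 4, 2)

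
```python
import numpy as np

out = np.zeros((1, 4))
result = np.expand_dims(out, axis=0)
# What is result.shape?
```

(1, 1, 4)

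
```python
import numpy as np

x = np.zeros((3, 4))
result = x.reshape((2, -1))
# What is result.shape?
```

(2, 6)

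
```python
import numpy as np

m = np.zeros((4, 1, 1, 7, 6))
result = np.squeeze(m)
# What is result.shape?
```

(4, 7, 6)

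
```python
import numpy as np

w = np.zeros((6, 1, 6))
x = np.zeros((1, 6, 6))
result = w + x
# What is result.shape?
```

(6, 6, 6)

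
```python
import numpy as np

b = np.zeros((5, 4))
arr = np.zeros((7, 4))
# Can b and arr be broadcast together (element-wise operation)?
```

No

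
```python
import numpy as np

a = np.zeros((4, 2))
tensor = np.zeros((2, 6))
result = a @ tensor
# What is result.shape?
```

(4, 6)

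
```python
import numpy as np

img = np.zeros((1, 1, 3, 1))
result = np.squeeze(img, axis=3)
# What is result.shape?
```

(1, 1, 3)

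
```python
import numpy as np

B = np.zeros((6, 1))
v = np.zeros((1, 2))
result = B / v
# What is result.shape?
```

(6, 2)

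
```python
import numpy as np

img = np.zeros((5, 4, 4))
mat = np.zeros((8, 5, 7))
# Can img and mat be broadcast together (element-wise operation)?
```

No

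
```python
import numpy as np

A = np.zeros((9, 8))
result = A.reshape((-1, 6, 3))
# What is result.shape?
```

(4, 6, 3)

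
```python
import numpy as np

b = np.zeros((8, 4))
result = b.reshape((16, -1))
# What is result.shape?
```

(16, 2)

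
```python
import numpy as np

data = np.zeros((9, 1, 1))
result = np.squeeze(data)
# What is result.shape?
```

(9,)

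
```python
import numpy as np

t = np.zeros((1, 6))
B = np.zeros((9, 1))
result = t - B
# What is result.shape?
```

(9, 6)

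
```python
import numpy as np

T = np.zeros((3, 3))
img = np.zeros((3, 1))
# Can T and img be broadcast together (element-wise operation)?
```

Yes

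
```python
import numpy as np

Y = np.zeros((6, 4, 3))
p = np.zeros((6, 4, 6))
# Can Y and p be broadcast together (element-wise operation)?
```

No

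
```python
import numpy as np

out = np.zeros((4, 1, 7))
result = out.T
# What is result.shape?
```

(7, 1, 4)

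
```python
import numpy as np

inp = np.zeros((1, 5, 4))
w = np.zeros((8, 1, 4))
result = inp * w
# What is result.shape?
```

(8, 5, 4)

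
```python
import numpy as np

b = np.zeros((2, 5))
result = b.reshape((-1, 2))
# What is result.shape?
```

(5, 2)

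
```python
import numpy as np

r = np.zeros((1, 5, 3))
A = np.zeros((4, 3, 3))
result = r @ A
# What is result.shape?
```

(4, 5, 3)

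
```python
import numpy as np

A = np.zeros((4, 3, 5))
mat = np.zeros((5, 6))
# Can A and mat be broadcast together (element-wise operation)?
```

No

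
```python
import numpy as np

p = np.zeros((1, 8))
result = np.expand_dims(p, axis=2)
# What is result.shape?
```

(1, 8, 1)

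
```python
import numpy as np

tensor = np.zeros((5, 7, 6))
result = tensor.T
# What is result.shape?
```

(6, 7, 5)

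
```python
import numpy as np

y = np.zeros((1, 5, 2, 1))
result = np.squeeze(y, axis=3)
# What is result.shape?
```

(1, 5, 2)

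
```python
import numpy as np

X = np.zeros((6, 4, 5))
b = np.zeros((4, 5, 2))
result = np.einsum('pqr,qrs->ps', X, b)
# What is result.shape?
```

(6, 2)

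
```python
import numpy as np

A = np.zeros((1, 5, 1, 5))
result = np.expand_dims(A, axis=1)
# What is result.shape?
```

(1, 1, 5, 1, 5)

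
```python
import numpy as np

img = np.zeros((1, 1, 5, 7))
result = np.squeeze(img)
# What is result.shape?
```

(5, 7)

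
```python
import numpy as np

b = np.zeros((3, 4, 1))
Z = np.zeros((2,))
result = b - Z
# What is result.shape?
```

(3, 4, 2)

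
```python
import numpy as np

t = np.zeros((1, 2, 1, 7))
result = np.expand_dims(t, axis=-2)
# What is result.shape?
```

(1, 2, 1, 1, 7)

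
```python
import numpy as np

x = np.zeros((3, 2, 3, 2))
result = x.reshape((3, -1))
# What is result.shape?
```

(3, 12)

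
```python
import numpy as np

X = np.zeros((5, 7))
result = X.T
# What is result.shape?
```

(7, 5)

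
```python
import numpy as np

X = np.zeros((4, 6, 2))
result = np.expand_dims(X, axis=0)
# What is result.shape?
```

(1, 4, 6, 2)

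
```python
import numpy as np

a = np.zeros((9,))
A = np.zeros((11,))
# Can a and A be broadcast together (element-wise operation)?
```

No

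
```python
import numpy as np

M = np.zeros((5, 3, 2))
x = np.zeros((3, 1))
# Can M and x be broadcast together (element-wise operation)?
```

Yes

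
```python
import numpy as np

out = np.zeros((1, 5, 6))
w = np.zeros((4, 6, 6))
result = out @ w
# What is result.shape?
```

(4, 5, 6)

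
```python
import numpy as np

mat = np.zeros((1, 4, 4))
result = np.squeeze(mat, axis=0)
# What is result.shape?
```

(4, 4)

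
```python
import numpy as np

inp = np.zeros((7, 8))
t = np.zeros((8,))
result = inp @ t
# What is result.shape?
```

(7,)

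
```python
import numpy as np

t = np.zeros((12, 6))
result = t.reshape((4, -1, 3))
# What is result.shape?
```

(4, 6, 3)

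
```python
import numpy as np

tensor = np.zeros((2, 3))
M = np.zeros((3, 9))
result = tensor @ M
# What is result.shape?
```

(2, 9)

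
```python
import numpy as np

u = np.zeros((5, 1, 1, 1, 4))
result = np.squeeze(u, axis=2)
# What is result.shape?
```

(5, 1, 1, 4)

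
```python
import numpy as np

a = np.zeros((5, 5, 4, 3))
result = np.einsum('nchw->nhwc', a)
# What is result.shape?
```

(5, 4, 3, 5)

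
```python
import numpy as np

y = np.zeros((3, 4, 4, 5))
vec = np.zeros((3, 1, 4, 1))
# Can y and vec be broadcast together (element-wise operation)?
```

Yes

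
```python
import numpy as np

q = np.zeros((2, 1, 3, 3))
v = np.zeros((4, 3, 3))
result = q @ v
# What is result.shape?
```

(2, 4, 3, 3)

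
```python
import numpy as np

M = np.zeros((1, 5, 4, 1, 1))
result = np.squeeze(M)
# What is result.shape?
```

(5, 4)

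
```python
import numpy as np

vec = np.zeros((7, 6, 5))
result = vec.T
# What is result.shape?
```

(5, 6, 7)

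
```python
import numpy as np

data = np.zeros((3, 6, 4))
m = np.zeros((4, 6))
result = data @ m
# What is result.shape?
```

(3, 6, 6)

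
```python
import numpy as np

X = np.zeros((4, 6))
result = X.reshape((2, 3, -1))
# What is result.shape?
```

(2, 3, 4)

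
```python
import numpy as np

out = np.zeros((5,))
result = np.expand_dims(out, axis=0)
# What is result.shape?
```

(1, 5)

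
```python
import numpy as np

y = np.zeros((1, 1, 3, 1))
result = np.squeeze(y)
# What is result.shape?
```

(3,)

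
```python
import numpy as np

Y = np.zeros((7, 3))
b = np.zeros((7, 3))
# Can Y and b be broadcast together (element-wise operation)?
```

Yes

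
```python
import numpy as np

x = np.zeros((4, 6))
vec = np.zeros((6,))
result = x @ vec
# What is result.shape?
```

(4,)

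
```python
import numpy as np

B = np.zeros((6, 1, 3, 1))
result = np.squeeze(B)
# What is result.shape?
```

(6, 3)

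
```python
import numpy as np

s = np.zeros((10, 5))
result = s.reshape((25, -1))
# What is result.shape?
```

(25, 2)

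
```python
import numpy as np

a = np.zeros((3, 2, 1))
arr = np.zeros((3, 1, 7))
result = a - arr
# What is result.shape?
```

(3, 2, 7)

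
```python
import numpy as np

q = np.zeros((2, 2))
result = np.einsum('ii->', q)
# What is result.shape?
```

()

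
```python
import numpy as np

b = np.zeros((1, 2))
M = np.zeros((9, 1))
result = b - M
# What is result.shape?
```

(9, 2)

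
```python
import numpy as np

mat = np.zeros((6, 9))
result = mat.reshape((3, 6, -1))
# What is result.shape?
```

(3, 6, 3)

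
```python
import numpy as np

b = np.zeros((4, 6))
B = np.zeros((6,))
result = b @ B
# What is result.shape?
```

(4,)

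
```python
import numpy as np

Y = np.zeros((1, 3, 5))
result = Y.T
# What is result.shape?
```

(5, 3, 1)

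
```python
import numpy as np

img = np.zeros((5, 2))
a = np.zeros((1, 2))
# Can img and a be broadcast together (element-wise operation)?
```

Yes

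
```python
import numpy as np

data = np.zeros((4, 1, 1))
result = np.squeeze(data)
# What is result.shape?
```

(4,)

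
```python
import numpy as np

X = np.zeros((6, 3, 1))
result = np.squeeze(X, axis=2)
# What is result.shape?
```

(6, 3)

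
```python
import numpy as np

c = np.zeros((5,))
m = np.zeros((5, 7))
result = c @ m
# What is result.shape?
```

(7,)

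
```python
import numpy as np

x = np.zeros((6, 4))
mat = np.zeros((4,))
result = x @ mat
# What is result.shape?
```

(6,)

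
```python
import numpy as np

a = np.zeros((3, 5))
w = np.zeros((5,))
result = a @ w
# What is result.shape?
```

(3,)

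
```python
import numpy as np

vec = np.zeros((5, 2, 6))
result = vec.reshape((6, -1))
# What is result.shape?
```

(6, 10)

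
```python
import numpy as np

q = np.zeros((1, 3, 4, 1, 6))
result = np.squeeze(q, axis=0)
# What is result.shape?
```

(3, 4, 1, 6)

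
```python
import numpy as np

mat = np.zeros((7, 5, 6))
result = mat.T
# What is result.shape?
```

(6, 5, 7)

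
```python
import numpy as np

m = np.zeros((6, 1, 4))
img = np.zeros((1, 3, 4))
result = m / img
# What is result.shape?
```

(6, 3, 4)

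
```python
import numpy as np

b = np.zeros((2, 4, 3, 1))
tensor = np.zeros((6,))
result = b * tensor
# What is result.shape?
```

(2, 4, 3, 6)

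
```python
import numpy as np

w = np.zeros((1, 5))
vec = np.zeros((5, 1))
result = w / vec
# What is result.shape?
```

(5, 5)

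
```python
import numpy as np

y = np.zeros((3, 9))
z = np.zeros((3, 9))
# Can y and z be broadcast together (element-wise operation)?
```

Yes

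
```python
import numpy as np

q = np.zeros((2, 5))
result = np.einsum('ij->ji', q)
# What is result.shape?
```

(5, 2)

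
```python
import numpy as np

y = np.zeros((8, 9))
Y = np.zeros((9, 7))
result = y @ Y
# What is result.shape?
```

(8, 7)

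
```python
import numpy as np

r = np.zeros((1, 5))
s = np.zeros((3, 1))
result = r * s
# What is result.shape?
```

(3, 5)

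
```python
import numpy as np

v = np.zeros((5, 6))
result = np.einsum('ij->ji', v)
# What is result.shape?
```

(6, 5)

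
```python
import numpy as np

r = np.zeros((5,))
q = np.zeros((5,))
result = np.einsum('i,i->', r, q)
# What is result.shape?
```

()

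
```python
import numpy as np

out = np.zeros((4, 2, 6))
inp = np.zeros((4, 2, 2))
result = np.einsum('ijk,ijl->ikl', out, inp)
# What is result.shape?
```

(4, 6, 2)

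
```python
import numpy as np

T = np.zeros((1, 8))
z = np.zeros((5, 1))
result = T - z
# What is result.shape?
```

(5, 8)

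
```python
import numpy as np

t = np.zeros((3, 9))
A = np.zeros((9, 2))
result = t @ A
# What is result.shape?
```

(3, 2)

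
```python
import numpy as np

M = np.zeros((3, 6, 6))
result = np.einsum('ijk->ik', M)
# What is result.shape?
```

(3, 6)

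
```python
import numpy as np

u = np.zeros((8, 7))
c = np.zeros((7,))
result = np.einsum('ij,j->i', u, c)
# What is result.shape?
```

(8,)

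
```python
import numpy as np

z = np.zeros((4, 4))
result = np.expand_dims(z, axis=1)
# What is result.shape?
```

(4, 1, 4)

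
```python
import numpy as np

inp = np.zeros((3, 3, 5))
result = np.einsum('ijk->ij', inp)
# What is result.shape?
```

(3, 3)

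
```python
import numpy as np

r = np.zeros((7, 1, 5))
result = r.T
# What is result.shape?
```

(5, 1, 7)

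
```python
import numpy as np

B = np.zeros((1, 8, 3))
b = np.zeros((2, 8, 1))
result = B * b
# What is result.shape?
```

(2, 8, 3)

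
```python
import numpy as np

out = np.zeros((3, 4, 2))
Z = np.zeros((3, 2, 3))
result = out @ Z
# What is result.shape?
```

(3, 4, 3)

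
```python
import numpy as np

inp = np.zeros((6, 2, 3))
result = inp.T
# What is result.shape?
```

(3, 2, 6)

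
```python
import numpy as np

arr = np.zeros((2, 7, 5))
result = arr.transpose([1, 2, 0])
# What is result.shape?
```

(7, 5, 2)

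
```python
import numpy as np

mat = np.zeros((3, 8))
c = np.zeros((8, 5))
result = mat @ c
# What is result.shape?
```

(3, 5)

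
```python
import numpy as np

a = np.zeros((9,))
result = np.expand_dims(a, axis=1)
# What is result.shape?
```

(9, 1)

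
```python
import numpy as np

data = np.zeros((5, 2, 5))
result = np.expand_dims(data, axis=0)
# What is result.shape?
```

(1, 5, 2, 5)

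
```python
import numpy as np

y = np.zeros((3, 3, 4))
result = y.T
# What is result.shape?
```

(4, 3, 3)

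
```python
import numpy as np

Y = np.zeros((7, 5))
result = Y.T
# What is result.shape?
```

(5, 7)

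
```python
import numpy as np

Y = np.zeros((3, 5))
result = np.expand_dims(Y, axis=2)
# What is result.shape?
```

(3, 5, 1)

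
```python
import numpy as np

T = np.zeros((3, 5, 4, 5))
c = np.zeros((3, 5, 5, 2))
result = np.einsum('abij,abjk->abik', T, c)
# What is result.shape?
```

(3, 5, 4, 2)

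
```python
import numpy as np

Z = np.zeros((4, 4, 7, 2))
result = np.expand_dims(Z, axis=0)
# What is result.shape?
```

(1, 4, 4, 7, 2)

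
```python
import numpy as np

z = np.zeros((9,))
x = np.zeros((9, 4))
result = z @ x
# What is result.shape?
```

(4,)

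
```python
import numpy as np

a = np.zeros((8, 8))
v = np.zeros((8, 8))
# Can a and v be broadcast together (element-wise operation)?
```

Yes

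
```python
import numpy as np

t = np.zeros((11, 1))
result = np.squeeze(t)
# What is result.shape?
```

(11,)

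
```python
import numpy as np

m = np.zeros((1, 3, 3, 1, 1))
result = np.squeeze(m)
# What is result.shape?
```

(3, 3)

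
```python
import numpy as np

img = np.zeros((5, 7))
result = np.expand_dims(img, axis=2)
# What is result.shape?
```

(5, 7, 1)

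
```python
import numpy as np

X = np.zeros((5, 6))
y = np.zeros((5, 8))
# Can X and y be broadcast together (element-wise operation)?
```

No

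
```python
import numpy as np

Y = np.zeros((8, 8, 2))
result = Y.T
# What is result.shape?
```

(2, 8, 8)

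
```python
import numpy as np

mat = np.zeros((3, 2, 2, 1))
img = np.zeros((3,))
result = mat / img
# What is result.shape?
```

(3, 2, 2, 3)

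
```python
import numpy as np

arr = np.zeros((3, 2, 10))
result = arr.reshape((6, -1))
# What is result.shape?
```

(6, 10)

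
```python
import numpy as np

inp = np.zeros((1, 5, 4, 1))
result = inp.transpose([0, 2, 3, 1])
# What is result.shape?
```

(1, 4, 1, 5)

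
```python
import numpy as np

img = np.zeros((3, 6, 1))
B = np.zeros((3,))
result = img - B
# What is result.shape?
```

(3, 6, 3)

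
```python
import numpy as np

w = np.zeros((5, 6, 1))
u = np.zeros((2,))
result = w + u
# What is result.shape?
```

(5, 6, 2)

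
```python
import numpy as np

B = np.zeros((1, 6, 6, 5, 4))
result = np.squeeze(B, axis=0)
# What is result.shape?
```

(6, 6, 5, 4)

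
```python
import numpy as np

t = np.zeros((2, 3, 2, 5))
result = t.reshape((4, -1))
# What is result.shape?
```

(4, 15)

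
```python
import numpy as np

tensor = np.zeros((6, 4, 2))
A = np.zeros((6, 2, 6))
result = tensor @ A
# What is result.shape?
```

(6, 4, 6)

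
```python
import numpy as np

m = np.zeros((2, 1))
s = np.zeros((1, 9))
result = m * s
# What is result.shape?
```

(2, 9)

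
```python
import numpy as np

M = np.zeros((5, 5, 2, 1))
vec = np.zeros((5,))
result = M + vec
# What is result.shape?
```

(5, 5, 2, 5)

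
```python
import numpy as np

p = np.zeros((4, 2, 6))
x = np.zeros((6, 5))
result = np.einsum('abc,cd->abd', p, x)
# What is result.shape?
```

(4, 2, 5)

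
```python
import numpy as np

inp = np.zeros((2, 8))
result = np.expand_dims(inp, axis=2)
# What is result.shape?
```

(2, 8, 1)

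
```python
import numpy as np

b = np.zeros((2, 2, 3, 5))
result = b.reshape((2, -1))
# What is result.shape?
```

(2, 30)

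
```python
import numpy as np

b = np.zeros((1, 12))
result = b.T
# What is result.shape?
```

(12, 1)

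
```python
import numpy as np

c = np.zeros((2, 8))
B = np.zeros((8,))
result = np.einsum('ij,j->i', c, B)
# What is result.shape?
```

(2,)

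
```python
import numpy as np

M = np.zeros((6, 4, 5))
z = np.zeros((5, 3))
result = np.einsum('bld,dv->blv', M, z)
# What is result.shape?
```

(6, 4, 3)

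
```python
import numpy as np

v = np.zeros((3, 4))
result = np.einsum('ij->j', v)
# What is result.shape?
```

(4,)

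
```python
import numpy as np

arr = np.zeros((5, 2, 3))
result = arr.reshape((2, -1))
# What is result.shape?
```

(2, 15)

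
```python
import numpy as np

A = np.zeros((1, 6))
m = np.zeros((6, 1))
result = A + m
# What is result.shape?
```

(6, 6)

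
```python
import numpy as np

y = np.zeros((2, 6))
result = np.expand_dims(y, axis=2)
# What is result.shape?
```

(2, 6, 1)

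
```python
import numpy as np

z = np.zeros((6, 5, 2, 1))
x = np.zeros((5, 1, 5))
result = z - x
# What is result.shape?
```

(6, 5, 2, 5)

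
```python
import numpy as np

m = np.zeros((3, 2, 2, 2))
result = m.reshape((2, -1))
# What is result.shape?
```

(2, 12)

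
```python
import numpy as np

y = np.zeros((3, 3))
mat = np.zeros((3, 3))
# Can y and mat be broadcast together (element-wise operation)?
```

Yes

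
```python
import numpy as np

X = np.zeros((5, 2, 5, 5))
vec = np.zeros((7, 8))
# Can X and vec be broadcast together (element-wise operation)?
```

No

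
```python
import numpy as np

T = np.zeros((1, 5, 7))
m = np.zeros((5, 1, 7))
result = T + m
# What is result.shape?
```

(5, 5, 7)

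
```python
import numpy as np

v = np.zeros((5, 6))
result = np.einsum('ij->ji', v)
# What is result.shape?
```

(6, 5)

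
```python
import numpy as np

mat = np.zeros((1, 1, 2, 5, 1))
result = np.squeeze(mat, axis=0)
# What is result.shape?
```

(1, 2, 5, 1)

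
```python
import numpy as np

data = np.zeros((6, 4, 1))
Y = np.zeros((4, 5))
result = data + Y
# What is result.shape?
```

(6, 4, 5)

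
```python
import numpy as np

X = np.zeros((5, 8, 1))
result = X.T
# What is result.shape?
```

(1, 8, 5)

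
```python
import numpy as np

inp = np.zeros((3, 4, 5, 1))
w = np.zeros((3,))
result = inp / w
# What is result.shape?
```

(3, 4, 5, 3)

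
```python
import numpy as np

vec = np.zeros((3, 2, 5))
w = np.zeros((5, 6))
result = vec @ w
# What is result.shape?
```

(3, 2, 6)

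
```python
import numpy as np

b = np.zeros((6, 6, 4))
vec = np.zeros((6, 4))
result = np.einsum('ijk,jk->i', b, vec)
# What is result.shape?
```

(6,)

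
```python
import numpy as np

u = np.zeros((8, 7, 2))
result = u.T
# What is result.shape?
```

(2, 7, 8)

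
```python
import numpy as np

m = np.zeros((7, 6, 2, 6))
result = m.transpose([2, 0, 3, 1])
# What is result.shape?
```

(2, 7, 6, 6)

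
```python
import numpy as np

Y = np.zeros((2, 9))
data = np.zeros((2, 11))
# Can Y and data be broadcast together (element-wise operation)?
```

No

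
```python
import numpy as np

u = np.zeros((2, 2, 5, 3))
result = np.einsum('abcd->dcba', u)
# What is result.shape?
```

(3, 5, 2, 2)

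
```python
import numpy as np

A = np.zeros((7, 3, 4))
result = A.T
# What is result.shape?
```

(4, 3, 7)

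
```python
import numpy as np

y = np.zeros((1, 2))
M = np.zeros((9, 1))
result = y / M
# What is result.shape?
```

(9, 2)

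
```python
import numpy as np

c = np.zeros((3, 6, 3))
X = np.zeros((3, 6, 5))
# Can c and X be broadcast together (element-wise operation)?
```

No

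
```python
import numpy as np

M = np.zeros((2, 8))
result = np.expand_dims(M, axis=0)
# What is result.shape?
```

(1, 2, 8)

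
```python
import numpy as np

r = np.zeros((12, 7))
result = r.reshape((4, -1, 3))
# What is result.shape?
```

(4, 7, 3)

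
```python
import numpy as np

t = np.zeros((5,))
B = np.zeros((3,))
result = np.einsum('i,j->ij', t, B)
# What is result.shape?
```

(5, 3)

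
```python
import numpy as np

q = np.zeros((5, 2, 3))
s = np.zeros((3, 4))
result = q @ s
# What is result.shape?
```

(5, 2, 4)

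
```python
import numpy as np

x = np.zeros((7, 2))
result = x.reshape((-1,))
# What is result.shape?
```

(14,)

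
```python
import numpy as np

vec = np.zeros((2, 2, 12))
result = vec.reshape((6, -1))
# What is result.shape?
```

(6, 8)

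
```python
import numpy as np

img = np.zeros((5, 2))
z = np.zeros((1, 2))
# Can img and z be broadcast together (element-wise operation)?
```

Yes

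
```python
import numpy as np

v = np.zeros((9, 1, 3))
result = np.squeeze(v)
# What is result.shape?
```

(9, 3)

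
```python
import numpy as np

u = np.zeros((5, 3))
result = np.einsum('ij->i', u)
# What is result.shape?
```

(5,)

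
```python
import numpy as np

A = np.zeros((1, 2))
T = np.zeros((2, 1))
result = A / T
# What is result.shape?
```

(2, 2)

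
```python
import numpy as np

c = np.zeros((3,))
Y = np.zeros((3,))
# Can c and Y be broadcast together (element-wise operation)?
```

Yes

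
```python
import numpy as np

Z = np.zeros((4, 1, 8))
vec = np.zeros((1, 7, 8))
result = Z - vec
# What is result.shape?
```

(4, 7, 8)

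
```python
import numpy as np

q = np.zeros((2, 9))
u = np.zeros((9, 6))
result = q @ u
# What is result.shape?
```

(2, 6)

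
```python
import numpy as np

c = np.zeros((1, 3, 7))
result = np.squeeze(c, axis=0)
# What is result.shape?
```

(3, 7)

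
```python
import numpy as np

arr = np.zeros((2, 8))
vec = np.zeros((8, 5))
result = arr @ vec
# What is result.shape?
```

(2, 5)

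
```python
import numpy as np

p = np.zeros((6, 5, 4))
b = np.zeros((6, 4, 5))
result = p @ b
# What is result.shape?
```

(6, 5, 5)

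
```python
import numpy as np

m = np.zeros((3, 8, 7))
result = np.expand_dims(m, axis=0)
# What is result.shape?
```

(1, 3, 8, 7)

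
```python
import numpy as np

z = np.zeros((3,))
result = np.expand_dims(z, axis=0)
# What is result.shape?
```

(1, 3)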